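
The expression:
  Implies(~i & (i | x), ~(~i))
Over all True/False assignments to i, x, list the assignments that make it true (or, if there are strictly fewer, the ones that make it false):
is false only for:
  i=False, x=True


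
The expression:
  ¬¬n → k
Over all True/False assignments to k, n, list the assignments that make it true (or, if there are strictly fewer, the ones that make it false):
is false only for:
  k=False, n=True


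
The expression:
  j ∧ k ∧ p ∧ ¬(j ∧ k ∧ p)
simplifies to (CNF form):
False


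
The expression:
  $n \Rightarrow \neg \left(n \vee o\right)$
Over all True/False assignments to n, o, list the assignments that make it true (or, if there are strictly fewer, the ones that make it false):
is true only for:
  n=False, o=False;
  n=False, o=True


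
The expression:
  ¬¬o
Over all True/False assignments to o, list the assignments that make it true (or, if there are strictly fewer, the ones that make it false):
is true only for:
  o=True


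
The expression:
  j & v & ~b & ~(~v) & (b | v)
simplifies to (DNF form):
j & v & ~b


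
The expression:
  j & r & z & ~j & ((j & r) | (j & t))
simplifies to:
False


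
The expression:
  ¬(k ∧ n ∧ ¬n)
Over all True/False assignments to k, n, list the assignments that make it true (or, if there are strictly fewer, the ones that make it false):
is always true.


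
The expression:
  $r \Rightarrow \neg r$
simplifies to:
$\neg r$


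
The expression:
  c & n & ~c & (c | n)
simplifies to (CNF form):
False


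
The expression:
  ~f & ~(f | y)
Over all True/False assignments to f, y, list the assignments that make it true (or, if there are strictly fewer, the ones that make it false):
is true only for:
  f=False, y=False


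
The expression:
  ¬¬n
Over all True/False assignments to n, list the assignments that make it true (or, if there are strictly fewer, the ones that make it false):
is true only for:
  n=True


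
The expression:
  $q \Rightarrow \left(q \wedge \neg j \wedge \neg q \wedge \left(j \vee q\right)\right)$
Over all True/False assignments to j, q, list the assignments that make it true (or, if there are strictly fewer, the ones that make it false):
is true only for:
  j=False, q=False;
  j=True, q=False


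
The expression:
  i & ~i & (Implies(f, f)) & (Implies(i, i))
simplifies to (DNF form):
False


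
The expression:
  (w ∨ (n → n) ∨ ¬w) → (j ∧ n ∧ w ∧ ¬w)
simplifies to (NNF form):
False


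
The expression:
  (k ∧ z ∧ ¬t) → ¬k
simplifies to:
t ∨ ¬k ∨ ¬z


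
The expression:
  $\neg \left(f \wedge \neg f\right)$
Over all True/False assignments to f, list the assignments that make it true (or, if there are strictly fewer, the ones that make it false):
is always true.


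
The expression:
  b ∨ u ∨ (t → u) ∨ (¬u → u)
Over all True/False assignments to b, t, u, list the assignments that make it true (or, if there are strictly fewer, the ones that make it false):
is false only for:
  b=False, t=True, u=False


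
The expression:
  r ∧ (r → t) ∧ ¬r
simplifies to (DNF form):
False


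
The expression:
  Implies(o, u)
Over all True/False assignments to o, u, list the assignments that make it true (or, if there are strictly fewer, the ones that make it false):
is false only for:
  o=True, u=False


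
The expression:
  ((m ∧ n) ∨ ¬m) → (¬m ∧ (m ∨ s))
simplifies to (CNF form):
(m ∨ s) ∧ (¬m ∨ ¬n)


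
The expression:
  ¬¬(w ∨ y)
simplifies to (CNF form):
w ∨ y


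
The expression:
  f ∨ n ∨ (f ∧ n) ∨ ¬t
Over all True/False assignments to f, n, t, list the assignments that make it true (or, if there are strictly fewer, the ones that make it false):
is false only for:
  f=False, n=False, t=True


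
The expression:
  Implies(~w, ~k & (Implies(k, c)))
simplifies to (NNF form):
w | ~k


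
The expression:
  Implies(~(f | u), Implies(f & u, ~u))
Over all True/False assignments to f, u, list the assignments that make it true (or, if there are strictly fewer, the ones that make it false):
is always true.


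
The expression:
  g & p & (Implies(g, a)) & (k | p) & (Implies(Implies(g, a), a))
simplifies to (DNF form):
a & g & p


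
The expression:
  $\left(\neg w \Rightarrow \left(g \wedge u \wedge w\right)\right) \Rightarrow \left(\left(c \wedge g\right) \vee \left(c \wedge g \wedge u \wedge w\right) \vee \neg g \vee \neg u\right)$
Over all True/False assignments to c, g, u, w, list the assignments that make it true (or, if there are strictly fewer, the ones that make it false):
is false only for:
  c=False, g=True, u=True, w=True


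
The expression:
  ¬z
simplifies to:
¬z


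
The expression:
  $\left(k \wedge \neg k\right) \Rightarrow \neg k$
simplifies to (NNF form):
$\text{True}$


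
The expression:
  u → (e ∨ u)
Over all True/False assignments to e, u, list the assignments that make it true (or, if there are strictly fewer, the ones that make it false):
is always true.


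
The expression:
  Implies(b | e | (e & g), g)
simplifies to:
g | (~b & ~e)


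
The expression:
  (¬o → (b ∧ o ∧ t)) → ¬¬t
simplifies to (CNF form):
t ∨ ¬o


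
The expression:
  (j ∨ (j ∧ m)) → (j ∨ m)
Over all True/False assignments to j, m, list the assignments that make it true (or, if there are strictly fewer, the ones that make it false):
is always true.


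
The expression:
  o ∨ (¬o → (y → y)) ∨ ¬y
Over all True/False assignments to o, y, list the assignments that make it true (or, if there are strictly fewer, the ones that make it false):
is always true.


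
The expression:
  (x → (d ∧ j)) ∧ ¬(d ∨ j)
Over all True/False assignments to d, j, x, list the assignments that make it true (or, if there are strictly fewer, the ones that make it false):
is true only for:
  d=False, j=False, x=False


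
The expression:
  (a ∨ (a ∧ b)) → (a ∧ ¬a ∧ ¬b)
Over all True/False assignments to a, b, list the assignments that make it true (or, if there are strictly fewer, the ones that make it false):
is true only for:
  a=False, b=False;
  a=False, b=True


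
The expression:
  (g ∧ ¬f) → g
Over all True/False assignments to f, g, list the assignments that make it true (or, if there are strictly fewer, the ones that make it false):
is always true.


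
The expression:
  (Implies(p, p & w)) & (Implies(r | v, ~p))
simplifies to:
~p | (w & ~r & ~v)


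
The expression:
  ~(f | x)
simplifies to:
~f & ~x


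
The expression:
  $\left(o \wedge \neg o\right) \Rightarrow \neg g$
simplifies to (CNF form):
$\text{True}$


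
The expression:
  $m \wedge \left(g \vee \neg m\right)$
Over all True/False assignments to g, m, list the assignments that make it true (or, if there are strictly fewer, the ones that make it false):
is true only for:
  g=True, m=True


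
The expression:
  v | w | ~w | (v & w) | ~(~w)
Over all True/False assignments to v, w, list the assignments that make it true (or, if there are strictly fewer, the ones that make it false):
is always true.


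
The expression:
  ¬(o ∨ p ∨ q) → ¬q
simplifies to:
True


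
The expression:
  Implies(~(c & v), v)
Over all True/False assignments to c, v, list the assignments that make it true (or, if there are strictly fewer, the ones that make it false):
is true only for:
  c=False, v=True;
  c=True, v=True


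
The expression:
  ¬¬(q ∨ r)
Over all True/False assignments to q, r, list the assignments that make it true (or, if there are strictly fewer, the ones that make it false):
is false only for:
  q=False, r=False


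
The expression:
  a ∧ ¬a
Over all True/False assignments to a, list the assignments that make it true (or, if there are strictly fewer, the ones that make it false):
is never true.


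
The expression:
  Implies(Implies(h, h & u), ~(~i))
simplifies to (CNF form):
(h | i) & (i | ~u)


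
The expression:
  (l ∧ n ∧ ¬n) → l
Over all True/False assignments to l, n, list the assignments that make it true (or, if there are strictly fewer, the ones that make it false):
is always true.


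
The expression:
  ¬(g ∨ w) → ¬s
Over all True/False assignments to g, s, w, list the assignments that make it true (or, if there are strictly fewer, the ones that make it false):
is false only for:
  g=False, s=True, w=False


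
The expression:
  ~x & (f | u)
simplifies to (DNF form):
(f & ~x) | (u & ~x)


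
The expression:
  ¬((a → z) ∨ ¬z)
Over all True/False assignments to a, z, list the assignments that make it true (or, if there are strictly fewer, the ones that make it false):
is never true.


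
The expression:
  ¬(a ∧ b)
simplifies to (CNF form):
¬a ∨ ¬b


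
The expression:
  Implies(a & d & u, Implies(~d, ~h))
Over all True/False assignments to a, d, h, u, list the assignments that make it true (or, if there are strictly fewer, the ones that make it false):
is always true.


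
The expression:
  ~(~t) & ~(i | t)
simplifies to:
False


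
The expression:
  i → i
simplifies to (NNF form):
True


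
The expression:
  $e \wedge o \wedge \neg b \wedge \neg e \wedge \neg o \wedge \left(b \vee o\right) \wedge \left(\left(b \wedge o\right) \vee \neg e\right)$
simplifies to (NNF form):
$\text{False}$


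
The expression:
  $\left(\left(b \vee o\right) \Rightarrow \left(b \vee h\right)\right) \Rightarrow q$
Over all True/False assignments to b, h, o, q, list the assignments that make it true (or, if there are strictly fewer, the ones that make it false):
is false only for:
  b=False, h=False, o=False, q=False;
  b=False, h=True, o=False, q=False;
  b=False, h=True, o=True, q=False;
  b=True, h=False, o=False, q=False;
  b=True, h=False, o=True, q=False;
  b=True, h=True, o=False, q=False;
  b=True, h=True, o=True, q=False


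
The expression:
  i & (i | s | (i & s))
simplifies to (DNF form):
i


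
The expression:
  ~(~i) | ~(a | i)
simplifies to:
i | ~a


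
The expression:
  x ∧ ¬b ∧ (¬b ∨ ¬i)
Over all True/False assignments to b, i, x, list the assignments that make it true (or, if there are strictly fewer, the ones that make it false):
is true only for:
  b=False, i=False, x=True;
  b=False, i=True, x=True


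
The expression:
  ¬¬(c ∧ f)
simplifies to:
c ∧ f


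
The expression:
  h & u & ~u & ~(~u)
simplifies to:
False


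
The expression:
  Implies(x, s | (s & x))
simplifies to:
s | ~x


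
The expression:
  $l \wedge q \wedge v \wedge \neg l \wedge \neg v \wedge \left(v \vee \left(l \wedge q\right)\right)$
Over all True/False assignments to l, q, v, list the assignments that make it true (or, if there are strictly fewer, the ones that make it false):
is never true.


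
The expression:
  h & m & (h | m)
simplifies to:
h & m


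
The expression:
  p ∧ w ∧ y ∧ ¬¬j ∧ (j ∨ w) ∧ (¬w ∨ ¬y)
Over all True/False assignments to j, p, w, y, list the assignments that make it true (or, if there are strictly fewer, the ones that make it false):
is never true.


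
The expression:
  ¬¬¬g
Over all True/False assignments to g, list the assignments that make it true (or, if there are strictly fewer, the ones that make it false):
is true only for:
  g=False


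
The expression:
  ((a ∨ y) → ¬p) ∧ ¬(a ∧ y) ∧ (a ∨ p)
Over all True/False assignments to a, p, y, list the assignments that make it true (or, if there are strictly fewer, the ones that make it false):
is true only for:
  a=False, p=True, y=False;
  a=True, p=False, y=False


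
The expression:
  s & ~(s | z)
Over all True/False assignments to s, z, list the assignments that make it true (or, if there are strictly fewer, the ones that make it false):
is never true.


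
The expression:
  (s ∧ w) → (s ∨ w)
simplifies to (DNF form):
True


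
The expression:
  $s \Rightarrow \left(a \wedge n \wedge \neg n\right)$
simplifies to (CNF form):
$\neg s$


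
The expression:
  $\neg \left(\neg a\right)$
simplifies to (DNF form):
$a$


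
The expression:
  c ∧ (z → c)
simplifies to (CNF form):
c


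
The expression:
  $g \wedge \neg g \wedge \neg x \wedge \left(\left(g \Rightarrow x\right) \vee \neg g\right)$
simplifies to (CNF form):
$\text{False}$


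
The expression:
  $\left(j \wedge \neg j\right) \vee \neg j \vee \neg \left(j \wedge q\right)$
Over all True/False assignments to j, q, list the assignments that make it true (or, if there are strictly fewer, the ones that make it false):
is false only for:
  j=True, q=True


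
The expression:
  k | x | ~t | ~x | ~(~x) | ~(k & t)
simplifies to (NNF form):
True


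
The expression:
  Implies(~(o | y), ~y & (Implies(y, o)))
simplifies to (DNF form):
True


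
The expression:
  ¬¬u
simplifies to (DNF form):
u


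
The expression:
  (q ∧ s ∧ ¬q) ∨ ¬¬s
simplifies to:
s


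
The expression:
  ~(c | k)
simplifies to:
~c & ~k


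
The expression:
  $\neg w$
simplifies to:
$\neg w$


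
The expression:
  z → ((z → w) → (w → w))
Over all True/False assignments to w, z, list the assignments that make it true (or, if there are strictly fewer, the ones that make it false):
is always true.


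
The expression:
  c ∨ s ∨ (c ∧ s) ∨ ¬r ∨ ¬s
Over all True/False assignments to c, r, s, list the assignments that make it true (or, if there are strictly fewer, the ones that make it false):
is always true.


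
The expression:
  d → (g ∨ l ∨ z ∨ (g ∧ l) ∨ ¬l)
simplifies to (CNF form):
True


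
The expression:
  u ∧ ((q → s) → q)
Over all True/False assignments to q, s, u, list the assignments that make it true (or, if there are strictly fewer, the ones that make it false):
is true only for:
  q=True, s=False, u=True;
  q=True, s=True, u=True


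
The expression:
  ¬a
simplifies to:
¬a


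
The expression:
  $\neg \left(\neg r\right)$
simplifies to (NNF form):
$r$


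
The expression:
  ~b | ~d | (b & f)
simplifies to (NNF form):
f | ~b | ~d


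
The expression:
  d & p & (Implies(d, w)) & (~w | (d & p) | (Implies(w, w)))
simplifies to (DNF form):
d & p & w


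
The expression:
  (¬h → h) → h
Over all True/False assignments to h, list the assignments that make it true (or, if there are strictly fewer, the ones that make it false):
is always true.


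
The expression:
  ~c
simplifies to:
~c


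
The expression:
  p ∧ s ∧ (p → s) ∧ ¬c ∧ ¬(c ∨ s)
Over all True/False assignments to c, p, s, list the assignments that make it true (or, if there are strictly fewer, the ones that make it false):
is never true.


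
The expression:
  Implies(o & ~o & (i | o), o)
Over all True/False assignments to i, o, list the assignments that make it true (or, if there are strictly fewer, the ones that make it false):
is always true.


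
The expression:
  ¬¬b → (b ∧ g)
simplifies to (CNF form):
g ∨ ¬b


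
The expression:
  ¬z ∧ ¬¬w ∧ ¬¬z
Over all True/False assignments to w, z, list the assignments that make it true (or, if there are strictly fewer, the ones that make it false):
is never true.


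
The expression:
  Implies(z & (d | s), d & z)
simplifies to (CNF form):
d | ~s | ~z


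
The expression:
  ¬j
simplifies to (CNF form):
¬j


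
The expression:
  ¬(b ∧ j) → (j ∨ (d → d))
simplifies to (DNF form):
True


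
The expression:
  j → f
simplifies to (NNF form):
f ∨ ¬j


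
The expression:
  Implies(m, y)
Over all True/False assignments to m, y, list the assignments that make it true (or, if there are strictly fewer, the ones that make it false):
is false only for:
  m=True, y=False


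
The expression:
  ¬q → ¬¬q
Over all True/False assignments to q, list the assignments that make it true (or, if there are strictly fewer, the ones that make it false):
is true only for:
  q=True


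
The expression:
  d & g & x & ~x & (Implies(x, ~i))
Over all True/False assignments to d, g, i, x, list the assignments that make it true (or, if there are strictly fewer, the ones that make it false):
is never true.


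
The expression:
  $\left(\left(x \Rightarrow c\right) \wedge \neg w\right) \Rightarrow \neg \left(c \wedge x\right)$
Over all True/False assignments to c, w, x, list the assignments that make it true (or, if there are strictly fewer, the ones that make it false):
is false only for:
  c=True, w=False, x=True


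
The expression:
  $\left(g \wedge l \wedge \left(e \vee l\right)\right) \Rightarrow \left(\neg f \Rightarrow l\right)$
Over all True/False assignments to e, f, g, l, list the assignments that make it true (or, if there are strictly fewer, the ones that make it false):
is always true.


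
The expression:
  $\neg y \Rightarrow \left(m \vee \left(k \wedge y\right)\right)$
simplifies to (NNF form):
$m \vee y$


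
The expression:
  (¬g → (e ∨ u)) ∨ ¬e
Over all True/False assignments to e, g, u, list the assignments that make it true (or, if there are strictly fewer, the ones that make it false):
is always true.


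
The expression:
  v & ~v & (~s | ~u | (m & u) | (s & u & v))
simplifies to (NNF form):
False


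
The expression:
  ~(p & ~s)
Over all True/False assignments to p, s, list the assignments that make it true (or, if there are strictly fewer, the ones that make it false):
is false only for:
  p=True, s=False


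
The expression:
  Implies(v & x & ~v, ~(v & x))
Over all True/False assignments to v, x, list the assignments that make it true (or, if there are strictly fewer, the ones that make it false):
is always true.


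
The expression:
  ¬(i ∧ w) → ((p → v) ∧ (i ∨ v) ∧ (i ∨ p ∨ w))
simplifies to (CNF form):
(i ∨ v) ∧ (i ∨ p ∨ w) ∧ (v ∨ w ∨ ¬p)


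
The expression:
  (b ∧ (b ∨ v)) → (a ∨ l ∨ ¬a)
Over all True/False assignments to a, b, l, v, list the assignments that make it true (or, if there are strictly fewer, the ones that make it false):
is always true.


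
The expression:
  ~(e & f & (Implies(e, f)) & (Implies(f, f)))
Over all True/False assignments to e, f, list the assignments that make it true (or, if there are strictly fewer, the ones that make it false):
is false only for:
  e=True, f=True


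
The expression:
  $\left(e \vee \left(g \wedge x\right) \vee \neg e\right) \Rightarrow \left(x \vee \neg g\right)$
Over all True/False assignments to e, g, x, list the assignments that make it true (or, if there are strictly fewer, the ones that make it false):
is false only for:
  e=False, g=True, x=False;
  e=True, g=True, x=False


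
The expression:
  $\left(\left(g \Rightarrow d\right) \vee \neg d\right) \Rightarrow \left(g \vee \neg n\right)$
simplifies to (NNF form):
$g \vee \neg n$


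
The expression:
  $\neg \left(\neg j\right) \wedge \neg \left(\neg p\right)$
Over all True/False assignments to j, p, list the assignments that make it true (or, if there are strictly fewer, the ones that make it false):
is true only for:
  j=True, p=True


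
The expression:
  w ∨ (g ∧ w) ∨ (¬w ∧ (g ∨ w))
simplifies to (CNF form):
g ∨ w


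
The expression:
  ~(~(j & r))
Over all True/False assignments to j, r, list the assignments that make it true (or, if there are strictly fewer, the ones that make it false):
is true only for:
  j=True, r=True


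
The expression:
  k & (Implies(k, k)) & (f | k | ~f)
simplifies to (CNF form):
k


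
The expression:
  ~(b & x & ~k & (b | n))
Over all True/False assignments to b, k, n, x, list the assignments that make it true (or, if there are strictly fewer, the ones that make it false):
is false only for:
  b=True, k=False, n=False, x=True;
  b=True, k=False, n=True, x=True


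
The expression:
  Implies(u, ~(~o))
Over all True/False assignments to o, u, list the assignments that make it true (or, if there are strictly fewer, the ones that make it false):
is false only for:
  o=False, u=True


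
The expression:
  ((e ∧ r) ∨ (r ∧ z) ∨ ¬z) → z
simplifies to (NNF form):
z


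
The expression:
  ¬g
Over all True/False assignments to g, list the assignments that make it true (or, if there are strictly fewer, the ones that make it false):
is true only for:
  g=False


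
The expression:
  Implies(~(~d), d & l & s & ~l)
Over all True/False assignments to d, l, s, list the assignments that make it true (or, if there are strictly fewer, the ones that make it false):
is true only for:
  d=False, l=False, s=False;
  d=False, l=False, s=True;
  d=False, l=True, s=False;
  d=False, l=True, s=True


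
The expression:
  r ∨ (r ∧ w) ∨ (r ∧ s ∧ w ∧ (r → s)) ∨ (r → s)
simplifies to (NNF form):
True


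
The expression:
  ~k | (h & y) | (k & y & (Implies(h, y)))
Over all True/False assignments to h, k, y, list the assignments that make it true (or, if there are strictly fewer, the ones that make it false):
is false only for:
  h=False, k=True, y=False;
  h=True, k=True, y=False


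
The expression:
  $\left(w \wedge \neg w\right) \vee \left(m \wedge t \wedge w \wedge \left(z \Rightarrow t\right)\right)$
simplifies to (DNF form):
$m \wedge t \wedge w$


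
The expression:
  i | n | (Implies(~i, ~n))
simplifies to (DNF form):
True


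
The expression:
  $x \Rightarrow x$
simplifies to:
$\text{True}$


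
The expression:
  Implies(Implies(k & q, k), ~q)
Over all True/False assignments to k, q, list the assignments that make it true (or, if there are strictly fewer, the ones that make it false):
is true only for:
  k=False, q=False;
  k=True, q=False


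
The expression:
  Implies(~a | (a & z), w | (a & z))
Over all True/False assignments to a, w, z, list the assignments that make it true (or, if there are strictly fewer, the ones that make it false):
is false only for:
  a=False, w=False, z=False;
  a=False, w=False, z=True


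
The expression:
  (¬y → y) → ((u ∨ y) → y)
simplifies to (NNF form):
True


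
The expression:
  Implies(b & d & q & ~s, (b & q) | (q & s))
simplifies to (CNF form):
True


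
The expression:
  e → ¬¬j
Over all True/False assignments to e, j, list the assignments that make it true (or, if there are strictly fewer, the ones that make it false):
is false only for:
  e=True, j=False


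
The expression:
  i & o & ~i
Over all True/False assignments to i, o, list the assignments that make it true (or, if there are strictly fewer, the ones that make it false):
is never true.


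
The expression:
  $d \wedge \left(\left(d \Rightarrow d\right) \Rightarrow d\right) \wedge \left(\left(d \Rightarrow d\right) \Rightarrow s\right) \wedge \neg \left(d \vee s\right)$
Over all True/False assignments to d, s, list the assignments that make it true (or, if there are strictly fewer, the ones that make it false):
is never true.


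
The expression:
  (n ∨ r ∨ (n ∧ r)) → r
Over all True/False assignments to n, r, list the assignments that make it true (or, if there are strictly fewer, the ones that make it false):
is false only for:
  n=True, r=False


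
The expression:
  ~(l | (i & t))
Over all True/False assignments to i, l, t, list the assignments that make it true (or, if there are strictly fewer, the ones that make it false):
is true only for:
  i=False, l=False, t=False;
  i=False, l=False, t=True;
  i=True, l=False, t=False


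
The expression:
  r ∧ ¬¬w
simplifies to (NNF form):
r ∧ w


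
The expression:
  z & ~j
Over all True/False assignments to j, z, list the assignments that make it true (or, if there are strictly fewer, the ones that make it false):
is true only for:
  j=False, z=True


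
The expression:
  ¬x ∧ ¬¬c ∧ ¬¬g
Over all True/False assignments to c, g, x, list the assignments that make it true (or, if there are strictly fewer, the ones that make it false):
is true only for:
  c=True, g=True, x=False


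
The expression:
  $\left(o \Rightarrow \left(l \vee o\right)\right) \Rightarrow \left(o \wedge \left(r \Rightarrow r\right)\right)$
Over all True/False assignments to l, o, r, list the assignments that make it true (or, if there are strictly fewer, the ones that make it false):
is true only for:
  l=False, o=True, r=False;
  l=False, o=True, r=True;
  l=True, o=True, r=False;
  l=True, o=True, r=True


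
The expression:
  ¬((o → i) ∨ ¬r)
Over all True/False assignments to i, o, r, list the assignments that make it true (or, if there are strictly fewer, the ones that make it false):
is true only for:
  i=False, o=True, r=True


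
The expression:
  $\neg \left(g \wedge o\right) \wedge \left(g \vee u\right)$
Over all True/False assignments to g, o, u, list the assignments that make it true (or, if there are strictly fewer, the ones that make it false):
is true only for:
  g=False, o=False, u=True;
  g=False, o=True, u=True;
  g=True, o=False, u=False;
  g=True, o=False, u=True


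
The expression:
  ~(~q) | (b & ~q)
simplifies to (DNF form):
b | q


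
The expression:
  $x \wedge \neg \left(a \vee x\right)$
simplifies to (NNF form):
$\text{False}$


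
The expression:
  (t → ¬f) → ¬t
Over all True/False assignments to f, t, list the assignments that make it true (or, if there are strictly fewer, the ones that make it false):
is false only for:
  f=False, t=True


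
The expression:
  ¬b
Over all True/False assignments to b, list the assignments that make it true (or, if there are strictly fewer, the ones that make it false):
is true only for:
  b=False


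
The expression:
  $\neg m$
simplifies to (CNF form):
$\neg m$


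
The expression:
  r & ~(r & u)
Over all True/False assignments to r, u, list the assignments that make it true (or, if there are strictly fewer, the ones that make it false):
is true only for:
  r=True, u=False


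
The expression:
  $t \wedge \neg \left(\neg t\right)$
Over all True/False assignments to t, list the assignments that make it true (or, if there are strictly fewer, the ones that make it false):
is true only for:
  t=True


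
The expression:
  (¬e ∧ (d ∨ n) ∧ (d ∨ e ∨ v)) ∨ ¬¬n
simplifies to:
n ∨ (d ∧ ¬e)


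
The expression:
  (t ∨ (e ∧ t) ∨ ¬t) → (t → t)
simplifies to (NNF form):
True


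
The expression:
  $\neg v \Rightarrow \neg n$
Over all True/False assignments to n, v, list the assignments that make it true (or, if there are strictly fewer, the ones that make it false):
is false only for:
  n=True, v=False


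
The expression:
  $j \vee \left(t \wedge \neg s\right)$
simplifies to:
$j \vee \left(t \wedge \neg s\right)$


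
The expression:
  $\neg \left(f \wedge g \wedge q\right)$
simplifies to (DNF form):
$\neg f \vee \neg g \vee \neg q$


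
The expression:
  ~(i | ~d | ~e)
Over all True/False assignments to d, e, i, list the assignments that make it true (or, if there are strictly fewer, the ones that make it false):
is true only for:
  d=True, e=True, i=False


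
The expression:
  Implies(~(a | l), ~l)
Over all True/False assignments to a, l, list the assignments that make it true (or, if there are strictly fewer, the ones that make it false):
is always true.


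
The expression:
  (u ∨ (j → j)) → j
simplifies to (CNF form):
j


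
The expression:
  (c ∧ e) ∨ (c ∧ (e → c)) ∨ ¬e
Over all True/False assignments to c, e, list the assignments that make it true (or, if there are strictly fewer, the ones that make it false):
is false only for:
  c=False, e=True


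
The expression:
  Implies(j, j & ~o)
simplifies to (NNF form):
~j | ~o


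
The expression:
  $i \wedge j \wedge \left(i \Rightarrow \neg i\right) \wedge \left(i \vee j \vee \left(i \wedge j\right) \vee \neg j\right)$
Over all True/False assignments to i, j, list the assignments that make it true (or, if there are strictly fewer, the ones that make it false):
is never true.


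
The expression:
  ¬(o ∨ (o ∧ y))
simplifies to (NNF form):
¬o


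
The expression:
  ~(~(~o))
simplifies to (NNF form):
~o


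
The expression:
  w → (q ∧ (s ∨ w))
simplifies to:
q ∨ ¬w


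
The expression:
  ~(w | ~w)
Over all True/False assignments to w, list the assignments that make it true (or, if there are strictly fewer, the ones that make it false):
is never true.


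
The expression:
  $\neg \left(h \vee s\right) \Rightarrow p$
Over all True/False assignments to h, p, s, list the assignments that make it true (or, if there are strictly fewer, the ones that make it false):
is false only for:
  h=False, p=False, s=False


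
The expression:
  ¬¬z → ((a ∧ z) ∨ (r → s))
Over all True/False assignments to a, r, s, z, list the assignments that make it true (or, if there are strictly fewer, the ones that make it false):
is false only for:
  a=False, r=True, s=False, z=True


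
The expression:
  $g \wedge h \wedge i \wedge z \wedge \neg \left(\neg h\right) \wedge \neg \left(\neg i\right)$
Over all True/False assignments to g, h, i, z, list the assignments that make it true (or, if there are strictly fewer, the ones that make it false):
is true only for:
  g=True, h=True, i=True, z=True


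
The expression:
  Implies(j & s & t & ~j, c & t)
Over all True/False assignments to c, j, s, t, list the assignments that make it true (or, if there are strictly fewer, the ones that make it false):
is always true.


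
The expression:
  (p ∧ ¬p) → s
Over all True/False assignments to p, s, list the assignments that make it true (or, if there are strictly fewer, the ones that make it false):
is always true.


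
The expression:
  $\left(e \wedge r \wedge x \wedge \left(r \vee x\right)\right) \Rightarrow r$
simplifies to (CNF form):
$\text{True}$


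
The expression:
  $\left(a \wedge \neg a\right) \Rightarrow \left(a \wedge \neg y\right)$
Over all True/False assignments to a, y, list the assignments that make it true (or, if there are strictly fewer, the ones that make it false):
is always true.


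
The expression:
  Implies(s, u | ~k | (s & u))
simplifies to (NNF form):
u | ~k | ~s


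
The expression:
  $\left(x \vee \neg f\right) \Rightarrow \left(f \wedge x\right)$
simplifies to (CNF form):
$f$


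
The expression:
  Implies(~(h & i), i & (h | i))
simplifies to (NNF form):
i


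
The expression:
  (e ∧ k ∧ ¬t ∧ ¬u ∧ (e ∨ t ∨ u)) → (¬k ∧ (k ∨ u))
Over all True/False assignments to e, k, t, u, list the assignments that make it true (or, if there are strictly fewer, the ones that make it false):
is false only for:
  e=True, k=True, t=False, u=False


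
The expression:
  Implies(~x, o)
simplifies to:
o | x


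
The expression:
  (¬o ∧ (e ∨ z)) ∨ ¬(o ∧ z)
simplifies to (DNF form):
¬o ∨ ¬z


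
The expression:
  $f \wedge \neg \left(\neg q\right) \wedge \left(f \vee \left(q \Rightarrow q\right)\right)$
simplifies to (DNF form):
$f \wedge q$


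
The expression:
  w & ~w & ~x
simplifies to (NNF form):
False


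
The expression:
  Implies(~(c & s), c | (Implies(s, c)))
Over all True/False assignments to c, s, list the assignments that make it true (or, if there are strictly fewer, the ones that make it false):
is false only for:
  c=False, s=True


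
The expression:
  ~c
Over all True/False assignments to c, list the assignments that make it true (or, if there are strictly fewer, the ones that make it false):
is true only for:
  c=False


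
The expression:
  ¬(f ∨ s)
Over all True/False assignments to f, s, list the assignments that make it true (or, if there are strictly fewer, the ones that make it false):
is true only for:
  f=False, s=False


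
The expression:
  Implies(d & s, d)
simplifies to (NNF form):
True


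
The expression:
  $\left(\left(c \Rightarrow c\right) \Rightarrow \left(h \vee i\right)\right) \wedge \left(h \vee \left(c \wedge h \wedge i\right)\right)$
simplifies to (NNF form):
$h$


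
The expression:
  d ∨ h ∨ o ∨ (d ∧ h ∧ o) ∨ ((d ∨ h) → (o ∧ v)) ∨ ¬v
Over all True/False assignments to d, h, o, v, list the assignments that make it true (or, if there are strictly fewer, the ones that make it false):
is always true.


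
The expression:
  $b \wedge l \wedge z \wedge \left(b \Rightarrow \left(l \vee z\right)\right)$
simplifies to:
$b \wedge l \wedge z$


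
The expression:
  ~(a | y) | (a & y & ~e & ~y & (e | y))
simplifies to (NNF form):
~a & ~y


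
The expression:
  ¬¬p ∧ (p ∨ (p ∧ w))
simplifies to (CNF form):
p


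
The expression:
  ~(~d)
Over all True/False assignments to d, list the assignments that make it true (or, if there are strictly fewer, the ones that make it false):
is true only for:
  d=True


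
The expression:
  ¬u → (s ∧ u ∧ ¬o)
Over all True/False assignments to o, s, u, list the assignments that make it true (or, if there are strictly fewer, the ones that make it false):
is true only for:
  o=False, s=False, u=True;
  o=False, s=True, u=True;
  o=True, s=False, u=True;
  o=True, s=True, u=True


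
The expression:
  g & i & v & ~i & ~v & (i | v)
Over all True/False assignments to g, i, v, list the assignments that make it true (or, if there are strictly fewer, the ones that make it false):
is never true.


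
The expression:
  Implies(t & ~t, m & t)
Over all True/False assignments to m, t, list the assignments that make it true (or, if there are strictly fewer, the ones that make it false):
is always true.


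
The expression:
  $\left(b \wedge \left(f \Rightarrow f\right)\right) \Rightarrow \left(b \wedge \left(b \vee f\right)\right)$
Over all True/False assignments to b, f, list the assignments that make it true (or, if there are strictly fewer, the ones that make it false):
is always true.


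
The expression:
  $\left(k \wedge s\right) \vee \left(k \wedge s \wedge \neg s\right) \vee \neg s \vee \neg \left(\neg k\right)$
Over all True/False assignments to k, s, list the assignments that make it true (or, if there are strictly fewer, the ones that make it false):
is false only for:
  k=False, s=True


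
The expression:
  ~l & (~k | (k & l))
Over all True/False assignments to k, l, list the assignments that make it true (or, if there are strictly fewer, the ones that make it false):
is true only for:
  k=False, l=False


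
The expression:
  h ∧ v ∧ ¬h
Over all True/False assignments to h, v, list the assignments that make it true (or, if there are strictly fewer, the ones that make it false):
is never true.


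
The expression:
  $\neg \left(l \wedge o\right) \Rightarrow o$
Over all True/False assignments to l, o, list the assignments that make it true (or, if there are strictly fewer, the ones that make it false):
is true only for:
  l=False, o=True;
  l=True, o=True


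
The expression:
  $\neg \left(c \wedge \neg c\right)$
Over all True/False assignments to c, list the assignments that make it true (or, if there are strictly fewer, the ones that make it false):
is always true.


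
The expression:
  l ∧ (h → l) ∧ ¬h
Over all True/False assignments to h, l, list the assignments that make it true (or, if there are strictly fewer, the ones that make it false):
is true only for:
  h=False, l=True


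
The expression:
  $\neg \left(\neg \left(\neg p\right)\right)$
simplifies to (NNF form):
$\neg p$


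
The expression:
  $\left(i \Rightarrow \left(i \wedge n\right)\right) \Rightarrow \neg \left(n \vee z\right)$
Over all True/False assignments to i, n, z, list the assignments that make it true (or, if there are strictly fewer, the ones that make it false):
is true only for:
  i=False, n=False, z=False;
  i=True, n=False, z=False;
  i=True, n=False, z=True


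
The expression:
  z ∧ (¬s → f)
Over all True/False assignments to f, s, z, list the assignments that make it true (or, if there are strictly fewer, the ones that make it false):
is true only for:
  f=False, s=True, z=True;
  f=True, s=False, z=True;
  f=True, s=True, z=True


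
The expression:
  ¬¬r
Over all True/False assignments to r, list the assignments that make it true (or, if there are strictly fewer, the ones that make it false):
is true only for:
  r=True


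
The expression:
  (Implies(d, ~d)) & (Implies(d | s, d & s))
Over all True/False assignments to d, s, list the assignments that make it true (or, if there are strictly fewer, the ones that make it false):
is true only for:
  d=False, s=False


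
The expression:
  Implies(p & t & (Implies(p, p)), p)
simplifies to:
True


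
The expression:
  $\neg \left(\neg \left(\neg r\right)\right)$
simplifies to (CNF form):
$\neg r$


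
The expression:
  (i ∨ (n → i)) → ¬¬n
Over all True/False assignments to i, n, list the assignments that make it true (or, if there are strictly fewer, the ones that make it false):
is true only for:
  i=False, n=True;
  i=True, n=True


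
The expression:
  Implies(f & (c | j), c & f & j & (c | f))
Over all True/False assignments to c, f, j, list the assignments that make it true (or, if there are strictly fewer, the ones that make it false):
is false only for:
  c=False, f=True, j=True;
  c=True, f=True, j=False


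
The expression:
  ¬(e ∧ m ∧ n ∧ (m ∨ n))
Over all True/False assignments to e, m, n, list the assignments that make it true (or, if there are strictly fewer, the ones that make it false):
is false only for:
  e=True, m=True, n=True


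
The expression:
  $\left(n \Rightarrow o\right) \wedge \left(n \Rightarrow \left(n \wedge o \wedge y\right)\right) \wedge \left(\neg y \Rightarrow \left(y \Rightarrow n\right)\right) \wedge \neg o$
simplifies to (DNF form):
$\neg n \wedge \neg o$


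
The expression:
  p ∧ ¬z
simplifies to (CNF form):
p ∧ ¬z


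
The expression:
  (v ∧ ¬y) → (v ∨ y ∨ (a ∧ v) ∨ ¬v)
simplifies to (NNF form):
True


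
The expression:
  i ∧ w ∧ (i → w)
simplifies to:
i ∧ w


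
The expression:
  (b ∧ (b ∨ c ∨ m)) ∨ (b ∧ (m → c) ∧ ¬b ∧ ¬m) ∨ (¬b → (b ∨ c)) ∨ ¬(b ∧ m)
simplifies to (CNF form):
True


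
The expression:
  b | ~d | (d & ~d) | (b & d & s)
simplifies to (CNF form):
b | ~d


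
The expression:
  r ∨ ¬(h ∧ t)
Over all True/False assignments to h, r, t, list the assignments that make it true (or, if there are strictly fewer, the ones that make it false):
is false only for:
  h=True, r=False, t=True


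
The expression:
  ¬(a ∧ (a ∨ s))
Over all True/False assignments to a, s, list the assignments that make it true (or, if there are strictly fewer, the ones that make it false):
is true only for:
  a=False, s=False;
  a=False, s=True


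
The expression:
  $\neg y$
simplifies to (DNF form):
$\neg y$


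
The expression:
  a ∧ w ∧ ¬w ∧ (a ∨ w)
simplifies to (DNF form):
False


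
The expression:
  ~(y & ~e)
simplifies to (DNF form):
e | ~y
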